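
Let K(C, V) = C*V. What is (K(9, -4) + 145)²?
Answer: 11881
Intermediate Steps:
(K(9, -4) + 145)² = (9*(-4) + 145)² = (-36 + 145)² = 109² = 11881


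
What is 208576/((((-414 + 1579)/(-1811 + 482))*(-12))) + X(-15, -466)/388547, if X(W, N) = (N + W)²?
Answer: 8975624417789/452657255 ≈ 19829.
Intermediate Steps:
208576/((((-414 + 1579)/(-1811 + 482))*(-12))) + X(-15, -466)/388547 = 208576/((((-414 + 1579)/(-1811 + 482))*(-12))) + (-466 - 15)²/388547 = 208576/(((1165/(-1329))*(-12))) + (-481)²*(1/388547) = 208576/(((1165*(-1/1329))*(-12))) + 231361*(1/388547) = 208576/((-1165/1329*(-12))) + 231361/388547 = 208576/(4660/443) + 231361/388547 = 208576*(443/4660) + 231361/388547 = 23099792/1165 + 231361/388547 = 8975624417789/452657255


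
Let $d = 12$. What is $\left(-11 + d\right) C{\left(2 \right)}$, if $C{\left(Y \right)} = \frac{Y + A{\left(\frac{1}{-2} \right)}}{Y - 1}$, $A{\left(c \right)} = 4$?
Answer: $6$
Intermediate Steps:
$C{\left(Y \right)} = \frac{4 + Y}{-1 + Y}$ ($C{\left(Y \right)} = \frac{Y + 4}{Y - 1} = \frac{4 + Y}{-1 + Y}$)
$\left(-11 + d\right) C{\left(2 \right)} = \left(-11 + 12\right) \frac{4 + 2}{-1 + 2} = 1 \cdot 1^{-1} \cdot 6 = 1 \cdot 1 \cdot 6 = 1 \cdot 6 = 6$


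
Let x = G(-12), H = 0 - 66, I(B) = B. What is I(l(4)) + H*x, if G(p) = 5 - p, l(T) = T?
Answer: -1118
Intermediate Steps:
H = -66
x = 17 (x = 5 - 1*(-12) = 5 + 12 = 17)
I(l(4)) + H*x = 4 - 66*17 = 4 - 1122 = -1118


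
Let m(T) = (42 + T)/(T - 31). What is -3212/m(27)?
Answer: 12848/69 ≈ 186.20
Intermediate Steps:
m(T) = (42 + T)/(-31 + T)
-3212/m(27) = -3212*(-31 + 27)/(42 + 27) = -3212/(69/(-4)) = -3212/((-1/4*69)) = -3212/(-69/4) = -3212*(-4/69) = 12848/69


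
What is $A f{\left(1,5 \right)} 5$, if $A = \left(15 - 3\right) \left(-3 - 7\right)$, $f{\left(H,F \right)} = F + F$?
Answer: $-6000$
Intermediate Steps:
$f{\left(H,F \right)} = 2 F$
$A = -120$ ($A = 12 \left(-10\right) = -120$)
$A f{\left(1,5 \right)} 5 = - 120 \cdot 2 \cdot 5 \cdot 5 = \left(-120\right) 10 \cdot 5 = \left(-1200\right) 5 = -6000$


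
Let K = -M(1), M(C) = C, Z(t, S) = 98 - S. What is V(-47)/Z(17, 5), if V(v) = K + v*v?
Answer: 736/31 ≈ 23.742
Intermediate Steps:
K = -1 (K = -1*1 = -1)
V(v) = -1 + v² (V(v) = -1 + v*v = -1 + v²)
V(-47)/Z(17, 5) = (-1 + (-47)²)/(98 - 1*5) = (-1 + 2209)/(98 - 5) = 2208/93 = 2208*(1/93) = 736/31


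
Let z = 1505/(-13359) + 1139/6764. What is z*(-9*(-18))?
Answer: 135974187/15060046 ≈ 9.0288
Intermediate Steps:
z = 5036081/90360276 (z = 1505*(-1/13359) + 1139*(1/6764) = -1505/13359 + 1139/6764 = 5036081/90360276 ≈ 0.055733)
z*(-9*(-18)) = 5036081*(-9*(-18))/90360276 = (5036081/90360276)*162 = 135974187/15060046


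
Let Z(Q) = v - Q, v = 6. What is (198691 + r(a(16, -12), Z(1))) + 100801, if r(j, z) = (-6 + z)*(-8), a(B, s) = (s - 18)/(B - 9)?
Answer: 299500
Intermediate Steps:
a(B, s) = (-18 + s)/(-9 + B)
Z(Q) = 6 - Q
r(j, z) = 48 - 8*z
(198691 + r(a(16, -12), Z(1))) + 100801 = (198691 + (48 - 8*(6 - 1*1))) + 100801 = (198691 + (48 - 8*(6 - 1))) + 100801 = (198691 + (48 - 8*5)) + 100801 = (198691 + (48 - 40)) + 100801 = (198691 + 8) + 100801 = 198699 + 100801 = 299500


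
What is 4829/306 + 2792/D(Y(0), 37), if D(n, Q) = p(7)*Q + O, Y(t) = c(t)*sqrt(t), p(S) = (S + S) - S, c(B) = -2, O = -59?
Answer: 227519/7650 ≈ 29.741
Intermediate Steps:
p(S) = S (p(S) = 2*S - S = S)
Y(t) = -2*sqrt(t)
D(n, Q) = -59 + 7*Q (D(n, Q) = 7*Q - 59 = -59 + 7*Q)
4829/306 + 2792/D(Y(0), 37) = 4829/306 + 2792/(-59 + 7*37) = 4829*(1/306) + 2792/(-59 + 259) = 4829/306 + 2792/200 = 4829/306 + 2792*(1/200) = 4829/306 + 349/25 = 227519/7650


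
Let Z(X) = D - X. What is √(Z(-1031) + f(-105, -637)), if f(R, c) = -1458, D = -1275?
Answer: I*√1702 ≈ 41.255*I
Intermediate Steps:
Z(X) = -1275 - X
√(Z(-1031) + f(-105, -637)) = √((-1275 - 1*(-1031)) - 1458) = √((-1275 + 1031) - 1458) = √(-244 - 1458) = √(-1702) = I*√1702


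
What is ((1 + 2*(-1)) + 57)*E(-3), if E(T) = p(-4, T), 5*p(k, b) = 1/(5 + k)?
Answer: 56/5 ≈ 11.200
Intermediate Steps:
p(k, b) = 1/(5*(5 + k))
E(T) = ⅕ (E(T) = 1/(5*(5 - 4)) = (⅕)/1 = (⅕)*1 = ⅕)
((1 + 2*(-1)) + 57)*E(-3) = ((1 + 2*(-1)) + 57)*(⅕) = ((1 - 2) + 57)*(⅕) = (-1 + 57)*(⅕) = 56*(⅕) = 56/5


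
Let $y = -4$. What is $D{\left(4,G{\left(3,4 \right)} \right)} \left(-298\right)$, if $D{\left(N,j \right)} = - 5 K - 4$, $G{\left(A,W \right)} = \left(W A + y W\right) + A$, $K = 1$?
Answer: $2682$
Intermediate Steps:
$G{\left(A,W \right)} = A - 4 W + A W$ ($G{\left(A,W \right)} = \left(W A - 4 W\right) + A = \left(A W - 4 W\right) + A = \left(- 4 W + A W\right) + A = A - 4 W + A W$)
$D{\left(N,j \right)} = -9$ ($D{\left(N,j \right)} = \left(-5\right) 1 - 4 = -5 - 4 = -9$)
$D{\left(4,G{\left(3,4 \right)} \right)} \left(-298\right) = \left(-9\right) \left(-298\right) = 2682$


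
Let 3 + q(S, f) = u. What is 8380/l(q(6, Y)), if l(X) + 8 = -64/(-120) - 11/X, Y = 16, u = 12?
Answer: -377100/391 ≈ -964.45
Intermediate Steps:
q(S, f) = 9 (q(S, f) = -3 + 12 = 9)
l(X) = -112/15 - 11/X (l(X) = -8 + (-64/(-120) - 11/X) = -8 + (-64*(-1/120) - 11/X) = -8 + (8/15 - 11/X) = -112/15 - 11/X)
8380/l(q(6, Y)) = 8380/(-112/15 - 11/9) = 8380/(-391/45) = 8380*(-45/391) = -377100/391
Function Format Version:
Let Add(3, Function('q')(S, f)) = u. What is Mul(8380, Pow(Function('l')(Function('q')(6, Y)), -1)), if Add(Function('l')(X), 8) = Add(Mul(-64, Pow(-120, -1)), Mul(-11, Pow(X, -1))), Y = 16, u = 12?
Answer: Rational(-377100, 391) ≈ -964.45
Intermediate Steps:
Function('q')(S, f) = 9 (Function('q')(S, f) = Add(-3, 12) = 9)
Function('l')(X) = Add(Rational(-112, 15), Mul(-11, Pow(X, -1))) (Function('l')(X) = Add(-8, Add(Mul(-64, Pow(-120, -1)), Mul(-11, Pow(X, -1)))) = Add(-8, Add(Mul(-64, Rational(-1, 120)), Mul(-11, Pow(X, -1)))) = Add(-8, Add(Rational(8, 15), Mul(-11, Pow(X, -1)))) = Add(Rational(-112, 15), Mul(-11, Pow(X, -1))))
Mul(8380, Pow(Function('l')(Function('q')(6, Y)), -1)) = Mul(8380, Pow(Add(Rational(-112, 15), Mul(-11, Pow(9, -1))), -1)) = Mul(8380, Pow(Add(Rational(-112, 15), Mul(-11, Rational(1, 9))), -1)) = Mul(8380, Pow(Add(Rational(-112, 15), Rational(-11, 9)), -1)) = Mul(8380, Pow(Rational(-391, 45), -1)) = Mul(8380, Rational(-45, 391)) = Rational(-377100, 391)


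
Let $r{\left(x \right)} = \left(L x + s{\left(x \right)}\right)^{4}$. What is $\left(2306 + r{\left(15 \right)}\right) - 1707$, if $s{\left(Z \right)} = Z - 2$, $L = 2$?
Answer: $3419400$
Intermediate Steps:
$s{\left(Z \right)} = -2 + Z$ ($s{\left(Z \right)} = Z - 2 = -2 + Z$)
$r{\left(x \right)} = \left(-2 + 3 x\right)^{4}$ ($r{\left(x \right)} = \left(2 x + \left(-2 + x\right)\right)^{4} = \left(-2 + 3 x\right)^{4}$)
$\left(2306 + r{\left(15 \right)}\right) - 1707 = \left(2306 + \left(-2 + 3 \cdot 15\right)^{4}\right) - 1707 = \left(2306 + \left(-2 + 45\right)^{4}\right) - 1707 = \left(2306 + 43^{4}\right) - 1707 = \left(2306 + 3418801\right) - 1707 = 3421107 - 1707 = 3419400$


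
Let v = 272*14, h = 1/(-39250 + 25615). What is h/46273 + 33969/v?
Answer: 21432141163187/2402590407840 ≈ 8.9204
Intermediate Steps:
h = -1/13635 (h = 1/(-13635) = -1/13635 ≈ -7.3341e-5)
v = 3808
h/46273 + 33969/v = -1/13635/46273 + 33969/3808 = -1/13635*1/46273 + 33969*(1/3808) = -1/630932355 + 33969/3808 = 21432141163187/2402590407840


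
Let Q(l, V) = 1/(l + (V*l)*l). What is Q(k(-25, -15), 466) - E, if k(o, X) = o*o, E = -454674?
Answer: 82765160733751/182031875 ≈ 4.5467e+5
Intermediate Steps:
k(o, X) = o²
Q(l, V) = 1/(l + V*l²)
Q(k(-25, -15), 466) - E = 1/(((-25)²)*(1 + 466*(-25)²)) - 1*(-454674) = 1/(625*(1 + 466*625)) + 454674 = 1/(625*(1 + 291250)) + 454674 = (1/625)/291251 + 454674 = (1/625)*(1/291251) + 454674 = 1/182031875 + 454674 = 82765160733751/182031875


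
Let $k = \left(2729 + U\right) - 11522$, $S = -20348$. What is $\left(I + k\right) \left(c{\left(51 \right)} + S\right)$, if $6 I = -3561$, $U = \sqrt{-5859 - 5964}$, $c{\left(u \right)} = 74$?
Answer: $190301901 - 20274 i \sqrt{11823} \approx 1.903 \cdot 10^{8} - 2.2045 \cdot 10^{6} i$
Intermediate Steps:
$U = i \sqrt{11823}$ ($U = \sqrt{-11823} = i \sqrt{11823} \approx 108.73 i$)
$k = -8793 + i \sqrt{11823}$ ($k = \left(2729 + i \sqrt{11823}\right) - 11522 = -8793 + i \sqrt{11823} \approx -8793.0 + 108.73 i$)
$I = - \frac{1187}{2}$ ($I = \frac{1}{6} \left(-3561\right) = - \frac{1187}{2} \approx -593.5$)
$\left(I + k\right) \left(c{\left(51 \right)} + S\right) = \left(- \frac{1187}{2} - \left(8793 - i \sqrt{11823}\right)\right) \left(74 - 20348\right) = \left(- \frac{18773}{2} + i \sqrt{11823}\right) \left(-20274\right) = 190301901 - 20274 i \sqrt{11823}$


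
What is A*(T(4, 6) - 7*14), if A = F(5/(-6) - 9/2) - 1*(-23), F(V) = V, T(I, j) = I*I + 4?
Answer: -1378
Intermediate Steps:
T(I, j) = 4 + I² (T(I, j) = I² + 4 = 4 + I²)
A = 53/3 (A = (5/(-6) - 9/2) - 1*(-23) = (5*(-⅙) - 9*½) + 23 = (-⅚ - 9/2) + 23 = -16/3 + 23 = 53/3 ≈ 17.667)
A*(T(4, 6) - 7*14) = 53*((4 + 4²) - 7*14)/3 = 53*((4 + 16) - 98)/3 = 53*(20 - 98)/3 = (53/3)*(-78) = -1378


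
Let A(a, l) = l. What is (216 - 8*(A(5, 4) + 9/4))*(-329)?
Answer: -54614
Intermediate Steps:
(216 - 8*(A(5, 4) + 9/4))*(-329) = (216 - 8*(4 + 9/4))*(-329) = (216 - 8*25/4)*(-329) = (216 - 50)*(-329) = 166*(-329) = -54614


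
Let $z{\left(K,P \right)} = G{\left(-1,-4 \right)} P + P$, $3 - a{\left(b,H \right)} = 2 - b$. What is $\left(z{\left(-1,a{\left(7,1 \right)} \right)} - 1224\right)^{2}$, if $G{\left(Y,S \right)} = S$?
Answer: $1557504$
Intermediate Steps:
$a{\left(b,H \right)} = 1 + b$ ($a{\left(b,H \right)} = 3 - \left(2 - b\right) = 3 + \left(-2 + b\right) = 1 + b$)
$z{\left(K,P \right)} = - 3 P$ ($z{\left(K,P \right)} = - 4 P + P = - 3 P$)
$\left(z{\left(-1,a{\left(7,1 \right)} \right)} - 1224\right)^{2} = \left(- 3 \left(1 + 7\right) - 1224\right)^{2} = \left(\left(-3\right) 8 - 1224\right)^{2} = \left(-24 - 1224\right)^{2} = \left(-1248\right)^{2} = 1557504$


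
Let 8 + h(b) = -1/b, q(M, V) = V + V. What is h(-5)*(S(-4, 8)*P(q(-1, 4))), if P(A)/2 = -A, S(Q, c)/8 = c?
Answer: 39936/5 ≈ 7987.2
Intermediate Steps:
q(M, V) = 2*V
S(Q, c) = 8*c
h(b) = -8 - 1/b
P(A) = -2*A (P(A) = 2*(-A) = -2*A)
h(-5)*(S(-4, 8)*P(q(-1, 4))) = (-8 - 1/(-5))*((8*8)*(-4*4)) = (-8 - 1*(-⅕))*(64*(-2*8)) = (-8 + ⅕)*(64*(-16)) = -39/5*(-1024) = 39936/5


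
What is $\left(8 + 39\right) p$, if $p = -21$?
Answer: $-987$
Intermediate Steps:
$\left(8 + 39\right) p = \left(8 + 39\right) \left(-21\right) = 47 \left(-21\right) = -987$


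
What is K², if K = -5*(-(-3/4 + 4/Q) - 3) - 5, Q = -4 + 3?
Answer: 3025/16 ≈ 189.06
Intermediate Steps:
Q = -1
K = -55/4 (K = -5*(-(-3/4 + 4/(-1)) - 3) - 5 = -5*(-(-3*¼ + 4*(-1)) - 3) - 5 = -5*(-(-¾ - 4) - 3) - 5 = -5*(-1*(-19/4) - 3) - 5 = -5*(19/4 - 3) - 5 = -5*7/4 - 5 = -35/4 - 5 = -55/4 ≈ -13.750)
K² = (-55/4)² = 3025/16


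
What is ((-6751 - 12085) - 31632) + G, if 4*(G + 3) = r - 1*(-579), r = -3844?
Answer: -205149/4 ≈ -51287.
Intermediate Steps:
G = -3277/4 (G = -3 + (-3844 - 1*(-579))/4 = -3 + (-3844 + 579)/4 = -3 + (1/4)*(-3265) = -3 - 3265/4 = -3277/4 ≈ -819.25)
((-6751 - 12085) - 31632) + G = ((-6751 - 12085) - 31632) - 3277/4 = (-18836 - 31632) - 3277/4 = -50468 - 3277/4 = -205149/4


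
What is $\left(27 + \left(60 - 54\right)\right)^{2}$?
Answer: $1089$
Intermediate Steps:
$\left(27 + \left(60 - 54\right)\right)^{2} = \left(27 + 6\right)^{2} = 33^{2} = 1089$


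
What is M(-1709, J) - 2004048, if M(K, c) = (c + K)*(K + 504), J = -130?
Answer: 211947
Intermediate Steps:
M(K, c) = (504 + K)*(K + c) (M(K, c) = (K + c)*(504 + K) = (504 + K)*(K + c))
M(-1709, J) - 2004048 = ((-1709)**2 + 504*(-1709) + 504*(-130) - 1709*(-130)) - 2004048 = (2920681 - 861336 - 65520 + 222170) - 2004048 = 2215995 - 2004048 = 211947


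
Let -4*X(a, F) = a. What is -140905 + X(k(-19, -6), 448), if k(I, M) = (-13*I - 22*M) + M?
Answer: -563993/4 ≈ -1.4100e+5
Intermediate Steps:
k(I, M) = -21*M - 13*I (k(I, M) = (-22*M - 13*I) + M = -21*M - 13*I)
X(a, F) = -a/4
-140905 + X(k(-19, -6), 448) = -140905 - (-21*(-6) - 13*(-19))/4 = -140905 - (126 + 247)/4 = -140905 - ¼*373 = -140905 - 373/4 = -563993/4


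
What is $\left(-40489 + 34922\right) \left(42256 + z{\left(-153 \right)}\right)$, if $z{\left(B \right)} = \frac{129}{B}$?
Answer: $- \frac{11996957371}{51} \approx -2.3523 \cdot 10^{8}$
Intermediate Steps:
$\left(-40489 + 34922\right) \left(42256 + z{\left(-153 \right)}\right) = \left(-40489 + 34922\right) \left(42256 + \frac{129}{-153}\right) = - 5567 \left(42256 + 129 \left(- \frac{1}{153}\right)\right) = - 5567 \left(42256 - \frac{43}{51}\right) = \left(-5567\right) \frac{2155013}{51} = - \frac{11996957371}{51}$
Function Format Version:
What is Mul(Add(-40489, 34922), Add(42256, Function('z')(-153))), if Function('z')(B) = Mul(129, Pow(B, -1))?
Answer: Rational(-11996957371, 51) ≈ -2.3523e+8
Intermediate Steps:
Mul(Add(-40489, 34922), Add(42256, Function('z')(-153))) = Mul(Add(-40489, 34922), Add(42256, Mul(129, Pow(-153, -1)))) = Mul(-5567, Add(42256, Mul(129, Rational(-1, 153)))) = Mul(-5567, Add(42256, Rational(-43, 51))) = Mul(-5567, Rational(2155013, 51)) = Rational(-11996957371, 51)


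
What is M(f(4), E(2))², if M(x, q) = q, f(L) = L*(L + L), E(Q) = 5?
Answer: 25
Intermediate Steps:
f(L) = 2*L² (f(L) = L*(2*L) = 2*L²)
M(f(4), E(2))² = 5² = 25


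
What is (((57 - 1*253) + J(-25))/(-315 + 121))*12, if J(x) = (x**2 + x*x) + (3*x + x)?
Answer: -5724/97 ≈ -59.010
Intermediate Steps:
J(x) = 2*x**2 + 4*x (J(x) = (x**2 + x**2) + 4*x = 2*x**2 + 4*x)
(((57 - 1*253) + J(-25))/(-315 + 121))*12 = (((57 - 1*253) + 2*(-25)*(2 - 25))/(-315 + 121))*12 = (((57 - 253) + 2*(-25)*(-23))/(-194))*12 = ((-196 + 1150)*(-1/194))*12 = (954*(-1/194))*12 = -477/97*12 = -5724/97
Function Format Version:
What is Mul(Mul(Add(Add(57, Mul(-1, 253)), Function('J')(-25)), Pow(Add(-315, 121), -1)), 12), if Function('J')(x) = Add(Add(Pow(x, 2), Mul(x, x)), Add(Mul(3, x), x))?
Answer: Rational(-5724, 97) ≈ -59.010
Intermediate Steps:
Function('J')(x) = Add(Mul(2, Pow(x, 2)), Mul(4, x)) (Function('J')(x) = Add(Add(Pow(x, 2), Pow(x, 2)), Mul(4, x)) = Add(Mul(2, Pow(x, 2)), Mul(4, x)))
Mul(Mul(Add(Add(57, Mul(-1, 253)), Function('J')(-25)), Pow(Add(-315, 121), -1)), 12) = Mul(Mul(Add(Add(57, Mul(-1, 253)), Mul(2, -25, Add(2, -25))), Pow(Add(-315, 121), -1)), 12) = Mul(Mul(Add(Add(57, -253), Mul(2, -25, -23)), Pow(-194, -1)), 12) = Mul(Mul(Add(-196, 1150), Rational(-1, 194)), 12) = Mul(Mul(954, Rational(-1, 194)), 12) = Mul(Rational(-477, 97), 12) = Rational(-5724, 97)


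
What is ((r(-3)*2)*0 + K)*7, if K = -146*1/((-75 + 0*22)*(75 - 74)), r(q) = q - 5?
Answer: 1022/75 ≈ 13.627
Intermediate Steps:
r(q) = -5 + q
K = 146/75 (K = -146/(-75 + 0) = -146/((-75*1)) = -146/(-75) = -146*(-1/75) = 146/75 ≈ 1.9467)
((r(-3)*2)*0 + K)*7 = (((-5 - 3)*2)*0 + 146/75)*7 = (-8*2*0 + 146/75)*7 = (-16*0 + 146/75)*7 = (0 + 146/75)*7 = (146/75)*7 = 1022/75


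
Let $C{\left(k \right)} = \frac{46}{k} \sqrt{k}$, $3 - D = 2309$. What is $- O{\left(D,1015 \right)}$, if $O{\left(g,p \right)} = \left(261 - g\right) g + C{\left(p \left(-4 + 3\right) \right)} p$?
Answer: $5919502 + 46 i \sqrt{1015} \approx 5.9195 \cdot 10^{6} + 1465.5 i$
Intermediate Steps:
$D = -2306$ ($D = 3 - 2309 = -2306$)
$C{\left(k \right)} = \frac{46}{\sqrt{k}}$
$O{\left(g,p \right)} = g \left(261 - g\right) + \frac{46 p}{\sqrt{- p}}$ ($O{\left(g,p \right)} = \left(261 - g\right) g + \frac{46}{\sqrt{p \left(-4 + 3\right)}} p = g \left(261 - g\right) + \frac{46}{\sqrt{- p}} p = g \left(261 - g\right) + \frac{46 p}{\sqrt{- p}}$)
$- O{\left(D,1015 \right)} = - (- \left(-2306\right)^{2} + 261 \left(-2306\right) + 46 \cdot 1015 \frac{1}{\sqrt{\left(-1\right) 1015}}) = - (\left(-1\right) 5317636 - 601866 + 46 \cdot 1015 \frac{1}{\sqrt{-1015}}) = - (-5317636 - 601866 + 46 \cdot 1015 \left(- \frac{i \sqrt{1015}}{1015}\right)) = - (-5317636 - 601866 - 46 i \sqrt{1015}) = - (-5919502 - 46 i \sqrt{1015}) = 5919502 + 46 i \sqrt{1015}$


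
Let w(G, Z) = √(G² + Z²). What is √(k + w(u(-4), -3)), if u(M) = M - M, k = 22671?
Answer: √22674 ≈ 150.58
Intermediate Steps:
u(M) = 0
√(k + w(u(-4), -3)) = √(22671 + √(0² + (-3)²)) = √(22671 + √(0 + 9)) = √(22671 + √9) = √(22671 + 3) = √22674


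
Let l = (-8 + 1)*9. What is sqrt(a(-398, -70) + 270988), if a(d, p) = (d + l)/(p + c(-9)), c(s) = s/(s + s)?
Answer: sqrt(5235887306)/139 ≈ 520.57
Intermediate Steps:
c(s) = 1/2 (c(s) = s/((2*s)) = s*(1/(2*s)) = 1/2)
l = -63 (l = -7*9 = -63)
a(d, p) = (-63 + d)/(1/2 + p) (a(d, p) = (d - 63)/(p + 1/2) = (-63 + d)/(1/2 + p))
sqrt(a(-398, -70) + 270988) = sqrt(2*(-63 - 398)/(1 + 2*(-70)) + 270988) = sqrt(2*(-461)/(1 - 140) + 270988) = sqrt(2*(-461)/(-139) + 270988) = sqrt(2*(-1/139)*(-461) + 270988) = sqrt(922/139 + 270988) = sqrt(37668254/139) = sqrt(5235887306)/139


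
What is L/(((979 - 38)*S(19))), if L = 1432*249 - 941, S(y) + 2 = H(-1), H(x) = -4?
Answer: -355627/5646 ≈ -62.987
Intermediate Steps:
S(y) = -6 (S(y) = -2 - 4 = -6)
L = 355627 (L = 356568 - 941 = 355627)
L/(((979 - 38)*S(19))) = 355627/(((979 - 38)*(-6))) = 355627/((941*(-6))) = 355627/(-5646) = 355627*(-1/5646) = -355627/5646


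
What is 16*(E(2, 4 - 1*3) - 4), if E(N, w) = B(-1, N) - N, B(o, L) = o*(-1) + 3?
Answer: -32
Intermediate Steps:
B(o, L) = 3 - o (B(o, L) = -o + 3 = 3 - o)
E(N, w) = 4 - N (E(N, w) = (3 - 1*(-1)) - N = (3 + 1) - N = 4 - N)
16*(E(2, 4 - 1*3) - 4) = 16*((4 - 1*2) - 4) = 16*((4 - 2) - 4) = 16*(2 - 4) = 16*(-2) = -32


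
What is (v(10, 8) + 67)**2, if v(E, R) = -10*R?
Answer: 169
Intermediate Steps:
(v(10, 8) + 67)**2 = (-10*8 + 67)**2 = (-80 + 67)**2 = (-13)**2 = 169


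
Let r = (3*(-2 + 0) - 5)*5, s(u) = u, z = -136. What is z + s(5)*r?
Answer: -411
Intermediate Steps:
r = -55 (r = (3*(-2) - 5)*5 = (-6 - 5)*5 = -11*5 = -55)
z + s(5)*r = -136 + 5*(-55) = -136 - 275 = -411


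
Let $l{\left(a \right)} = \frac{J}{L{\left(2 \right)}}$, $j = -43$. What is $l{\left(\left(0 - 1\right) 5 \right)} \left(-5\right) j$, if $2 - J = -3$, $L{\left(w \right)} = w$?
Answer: $\frac{1075}{2} \approx 537.5$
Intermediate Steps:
$J = 5$ ($J = 2 - -3 = 2 + 3 = 5$)
$l{\left(a \right)} = \frac{5}{2}$
$l{\left(\left(0 - 1\right) 5 \right)} \left(-5\right) j = \frac{5}{2} \left(-5\right) \left(-43\right) = \left(- \frac{25}{2}\right) \left(-43\right) = \frac{1075}{2}$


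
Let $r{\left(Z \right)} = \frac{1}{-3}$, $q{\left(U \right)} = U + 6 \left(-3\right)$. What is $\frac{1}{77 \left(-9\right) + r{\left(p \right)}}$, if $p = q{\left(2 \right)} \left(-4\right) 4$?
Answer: $- \frac{3}{2080} \approx -0.0014423$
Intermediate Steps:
$q{\left(U \right)} = -18 + U$ ($q{\left(U \right)} = U - 18 = -18 + U$)
$p = 256$ ($p = \left(-18 + 2\right) \left(-4\right) 4 = \left(-16\right) \left(-4\right) 4 = 64 \cdot 4 = 256$)
$r{\left(Z \right)} = - \frac{1}{3}$
$\frac{1}{77 \left(-9\right) + r{\left(p \right)}} = \frac{1}{77 \left(-9\right) - \frac{1}{3}} = \frac{1}{-693 - \frac{1}{3}} = \frac{1}{- \frac{2080}{3}} = - \frac{3}{2080}$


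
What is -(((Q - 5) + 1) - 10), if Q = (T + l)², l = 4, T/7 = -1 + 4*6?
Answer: -27211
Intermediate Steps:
T = 161 (T = 7*(-1 + 4*6) = 7*(-1 + 24) = 7*23 = 161)
Q = 27225 (Q = (161 + 4)² = 165² = 27225)
-(((Q - 5) + 1) - 10) = -(((27225 - 5) + 1) - 10) = -((27220 + 1) - 10) = -(27221 - 10) = -1*27211 = -27211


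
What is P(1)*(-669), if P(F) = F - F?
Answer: 0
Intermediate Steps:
P(F) = 0
P(1)*(-669) = 0*(-669) = 0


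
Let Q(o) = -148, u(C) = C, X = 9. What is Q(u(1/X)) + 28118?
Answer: 27970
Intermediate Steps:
Q(u(1/X)) + 28118 = -148 + 28118 = 27970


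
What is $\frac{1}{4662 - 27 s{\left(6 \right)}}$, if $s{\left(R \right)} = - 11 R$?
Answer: $\frac{1}{6444} \approx 0.00015518$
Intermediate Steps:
$\frac{1}{4662 - 27 s{\left(6 \right)}} = \frac{1}{4662 - 27 \left(\left(-11\right) 6\right)} = \frac{1}{4662 - -1782} = \frac{1}{4662 + 1782} = \frac{1}{6444}$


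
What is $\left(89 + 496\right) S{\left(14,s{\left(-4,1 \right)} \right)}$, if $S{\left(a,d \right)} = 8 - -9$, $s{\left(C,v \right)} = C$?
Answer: $9945$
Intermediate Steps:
$S{\left(a,d \right)} = 17$ ($S{\left(a,d \right)} = 8 + 9 = 17$)
$\left(89 + 496\right) S{\left(14,s{\left(-4,1 \right)} \right)} = \left(89 + 496\right) 17 = 585 \cdot 17 = 9945$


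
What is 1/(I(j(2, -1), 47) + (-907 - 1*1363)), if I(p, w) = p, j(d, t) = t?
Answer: -1/2271 ≈ -0.00044033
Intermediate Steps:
1/(I(j(2, -1), 47) + (-907 - 1*1363)) = 1/(-1 + (-907 - 1*1363)) = 1/(-1 + (-907 - 1363)) = 1/(-1 - 2270) = 1/(-2271) = -1/2271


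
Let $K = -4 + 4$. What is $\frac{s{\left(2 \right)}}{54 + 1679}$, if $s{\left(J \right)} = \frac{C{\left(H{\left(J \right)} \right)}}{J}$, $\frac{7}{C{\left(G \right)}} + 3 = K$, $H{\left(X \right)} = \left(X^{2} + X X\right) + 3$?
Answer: $- \frac{7}{10398} \approx -0.00067321$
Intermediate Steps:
$H{\left(X \right)} = 3 + 2 X^{2}$ ($H{\left(X \right)} = \left(X^{2} + X^{2}\right) + 3 = 2 X^{2} + 3 = 3 + 2 X^{2}$)
$K = 0$
$C{\left(G \right)} = - \frac{7}{3}$ ($C{\left(G \right)} = \frac{7}{-3 + 0} = \frac{7}{-3} = 7 \left(- \frac{1}{3}\right) = - \frac{7}{3}$)
$s{\left(J \right)} = - \frac{7}{3 J}$
$\frac{s{\left(2 \right)}}{54 + 1679} = \frac{\left(- \frac{7}{3}\right) \frac{1}{2}}{54 + 1679} = \frac{\left(- \frac{7}{3}\right) \frac{1}{2}}{1733} = \frac{1}{1733} \left(- \frac{7}{6}\right) = - \frac{7}{10398}$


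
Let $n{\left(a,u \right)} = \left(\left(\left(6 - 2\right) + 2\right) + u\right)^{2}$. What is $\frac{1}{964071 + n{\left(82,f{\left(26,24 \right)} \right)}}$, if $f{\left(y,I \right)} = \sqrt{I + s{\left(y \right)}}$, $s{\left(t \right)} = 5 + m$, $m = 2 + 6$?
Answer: $\frac{60259}{58098352963} - \frac{3 \sqrt{37}}{232393411852} \approx 1.0371 \cdot 10^{-6}$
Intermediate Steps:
$m = 8$
$s{\left(t \right)} = 13$ ($s{\left(t \right)} = 5 + 8 = 13$)
$f{\left(y,I \right)} = \sqrt{13 + I}$ ($f{\left(y,I \right)} = \sqrt{I + 13} = \sqrt{13 + I}$)
$n{\left(a,u \right)} = \left(6 + u\right)^{2}$ ($n{\left(a,u \right)} = \left(\left(4 + 2\right) + u\right)^{2} = \left(6 + u\right)^{2}$)
$\frac{1}{964071 + n{\left(82,f{\left(26,24 \right)} \right)}} = \frac{1}{964071 + \left(6 + \sqrt{13 + 24}\right)^{2}} = \frac{1}{964071 + \left(6 + \sqrt{37}\right)^{2}}$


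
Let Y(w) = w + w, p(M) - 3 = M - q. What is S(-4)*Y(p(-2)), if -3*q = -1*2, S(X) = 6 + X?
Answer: 4/3 ≈ 1.3333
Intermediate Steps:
q = ⅔ (q = -(-1)*2/3 = -⅓*(-2) = ⅔ ≈ 0.66667)
p(M) = 7/3 + M (p(M) = 3 + (M - 1*⅔) = 3 + (M - ⅔) = 3 + (-⅔ + M) = 7/3 + M)
Y(w) = 2*w
S(-4)*Y(p(-2)) = (6 - 4)*(2*(7/3 - 2)) = 2*(2*(⅓)) = 2*(⅔) = 4/3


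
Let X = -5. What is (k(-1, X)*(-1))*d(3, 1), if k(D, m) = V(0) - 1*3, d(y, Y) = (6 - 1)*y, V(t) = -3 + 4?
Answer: 30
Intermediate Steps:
V(t) = 1
d(y, Y) = 5*y
k(D, m) = -2 (k(D, m) = 1 - 1*3 = 1 - 3 = -2)
(k(-1, X)*(-1))*d(3, 1) = (-2*(-1))*(5*3) = 2*15 = 30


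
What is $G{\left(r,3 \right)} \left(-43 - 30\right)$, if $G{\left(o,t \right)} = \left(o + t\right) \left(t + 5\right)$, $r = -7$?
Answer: $2336$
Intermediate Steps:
$G{\left(o,t \right)} = \left(5 + t\right) \left(o + t\right)$ ($G{\left(o,t \right)} = \left(o + t\right) \left(5 + t\right) = \left(5 + t\right) \left(o + t\right)$)
$G{\left(r,3 \right)} \left(-43 - 30\right) = \left(3^{2} + 5 \left(-7\right) + 5 \cdot 3 - 21\right) \left(-43 - 30\right) = \left(9 - 35 + 15 - 21\right) \left(-73\right) = \left(-32\right) \left(-73\right) = 2336$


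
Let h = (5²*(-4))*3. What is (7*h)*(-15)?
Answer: 31500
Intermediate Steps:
h = -300 (h = (25*(-4))*3 = -100*3 = -300)
(7*h)*(-15) = (7*(-300))*(-15) = -2100*(-15) = 31500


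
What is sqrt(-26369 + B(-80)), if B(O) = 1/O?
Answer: I*sqrt(10547605)/20 ≈ 162.39*I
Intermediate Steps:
sqrt(-26369 + B(-80)) = sqrt(-26369 + 1/(-80)) = sqrt(-26369 - 1/80) = sqrt(-2109521/80) = I*sqrt(10547605)/20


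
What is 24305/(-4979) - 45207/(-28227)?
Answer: -153657194/46847411 ≈ -3.2799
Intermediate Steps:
24305/(-4979) - 45207/(-28227) = 24305*(-1/4979) - 45207*(-1/28227) = -24305/4979 + 15069/9409 = -153657194/46847411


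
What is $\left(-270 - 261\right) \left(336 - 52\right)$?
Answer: $-150804$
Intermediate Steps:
$\left(-270 - 261\right) \left(336 - 52\right) = \left(-531\right) 284 = -150804$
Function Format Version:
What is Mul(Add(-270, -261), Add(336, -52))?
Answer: -150804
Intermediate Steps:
Mul(Add(-270, -261), Add(336, -52)) = Mul(-531, 284) = -150804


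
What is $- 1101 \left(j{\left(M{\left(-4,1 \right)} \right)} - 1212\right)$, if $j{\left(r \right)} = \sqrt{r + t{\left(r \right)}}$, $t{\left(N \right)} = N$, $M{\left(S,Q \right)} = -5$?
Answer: $1334412 - 1101 i \sqrt{10} \approx 1.3344 \cdot 10^{6} - 3481.7 i$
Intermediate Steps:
$j{\left(r \right)} = \sqrt{2} \sqrt{r}$ ($j{\left(r \right)} = \sqrt{r + r} = \sqrt{2 r} = \sqrt{2} \sqrt{r}$)
$- 1101 \left(j{\left(M{\left(-4,1 \right)} \right)} - 1212\right) = - 1101 \left(\sqrt{2} \sqrt{-5} - 1212\right) = - 1101 \left(\sqrt{2} i \sqrt{5} - 1212\right) = - 1101 \left(i \sqrt{10} - 1212\right) = - 1101 \left(-1212 + i \sqrt{10}\right) = 1334412 - 1101 i \sqrt{10}$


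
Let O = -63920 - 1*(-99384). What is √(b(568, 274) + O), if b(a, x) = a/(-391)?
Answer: 8*√84711714/391 ≈ 188.31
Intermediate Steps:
O = 35464 (O = -63920 + 99384 = 35464)
b(a, x) = -a/391 (b(a, x) = a*(-1/391) = -a/391)
√(b(568, 274) + O) = √(-1/391*568 + 35464) = √(-568/391 + 35464) = √(13865856/391) = 8*√84711714/391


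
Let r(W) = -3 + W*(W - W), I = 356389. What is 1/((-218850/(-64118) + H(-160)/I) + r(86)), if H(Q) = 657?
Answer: 11425474951/4742504235 ≈ 2.4092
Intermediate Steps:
r(W) = -3 (r(W) = -3 + W*0 = -3 + 0 = -3)
1/((-218850/(-64118) + H(-160)/I) + r(86)) = 1/((-218850/(-64118) + 657/356389) - 3) = 1/((-218850*(-1/64118) + 657*(1/356389)) - 3) = 1/((109425/32059 + 657/356389) - 3) = 1/(39018929088/11425474951 - 3) = 1/(4742504235/11425474951) = 11425474951/4742504235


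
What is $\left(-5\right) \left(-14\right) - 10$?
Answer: $60$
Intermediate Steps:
$\left(-5\right) \left(-14\right) - 10 = 70 - 10 = 60$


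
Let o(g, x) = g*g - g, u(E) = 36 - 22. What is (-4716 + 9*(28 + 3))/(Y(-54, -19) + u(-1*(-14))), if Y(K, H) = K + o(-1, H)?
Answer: 4437/38 ≈ 116.76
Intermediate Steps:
u(E) = 14
o(g, x) = g² - g
Y(K, H) = 2 + K (Y(K, H) = K - (-1 - 1) = K - 1*(-2) = K + 2 = 2 + K)
(-4716 + 9*(28 + 3))/(Y(-54, -19) + u(-1*(-14))) = (-4716 + 9*(28 + 3))/((2 - 54) + 14) = (-4716 + 9*31)/(-52 + 14) = (-4716 + 279)/(-38) = -4437*(-1/38) = 4437/38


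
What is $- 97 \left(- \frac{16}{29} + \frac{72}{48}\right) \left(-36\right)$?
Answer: $\frac{96030}{29} \approx 3311.4$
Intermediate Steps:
$- 97 \left(- \frac{16}{29} + \frac{72}{48}\right) \left(-36\right) = - 97 \left(\left(-16\right) \frac{1}{29} + 72 \cdot \frac{1}{48}\right) \left(-36\right) = - 97 \left(- \frac{16}{29} + \frac{3}{2}\right) \left(-36\right) = \left(-97\right) \frac{55}{58} \left(-36\right) = \left(- \frac{5335}{58}\right) \left(-36\right) = \frac{96030}{29}$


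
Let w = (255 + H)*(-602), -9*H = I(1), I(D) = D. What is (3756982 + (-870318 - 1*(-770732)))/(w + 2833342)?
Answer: 16458282/12059545 ≈ 1.3648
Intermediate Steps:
H = -⅑ (H = -⅑*1 = -⅑ ≈ -0.11111)
w = -1380988/9 (w = (255 - ⅑)*(-602) = (2294/9)*(-602) = -1380988/9 ≈ -1.5344e+5)
(3756982 + (-870318 - 1*(-770732)))/(w + 2833342) = (3756982 + (-870318 - 1*(-770732)))/(-1380988/9 + 2833342) = (3756982 + (-870318 + 770732))/(24119090/9) = (3756982 - 99586)*(9/24119090) = 3657396*(9/24119090) = 16458282/12059545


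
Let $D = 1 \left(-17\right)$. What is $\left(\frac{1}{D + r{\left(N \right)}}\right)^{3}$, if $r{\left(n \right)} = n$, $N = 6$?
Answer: $- \frac{1}{1331} \approx -0.00075131$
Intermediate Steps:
$D = -17$
$\left(\frac{1}{D + r{\left(N \right)}}\right)^{3} = \left(\frac{1}{-17 + 6}\right)^{3} = \left(\frac{1}{-11}\right)^{3} = \left(- \frac{1}{11}\right)^{3} = - \frac{1}{1331}$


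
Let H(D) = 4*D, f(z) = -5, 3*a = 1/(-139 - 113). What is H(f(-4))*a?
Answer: 5/189 ≈ 0.026455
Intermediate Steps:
a = -1/756 (a = 1/(3*(-139 - 113)) = (1/3)/(-252) = (1/3)*(-1/252) = -1/756 ≈ -0.0013228)
H(f(-4))*a = (4*(-5))*(-1/756) = -20*(-1/756) = 5/189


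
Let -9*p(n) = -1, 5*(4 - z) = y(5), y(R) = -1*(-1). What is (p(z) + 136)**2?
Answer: 1500625/81 ≈ 18526.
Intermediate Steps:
y(R) = 1
z = 19/5 (z = 4 - 1/5*1 = 4 - 1/5 = 19/5 ≈ 3.8000)
p(n) = 1/9 (p(n) = -1/9*(-1) = 1/9)
(p(z) + 136)**2 = (1/9 + 136)**2 = (1225/9)**2 = 1500625/81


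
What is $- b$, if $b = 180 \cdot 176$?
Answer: $-31680$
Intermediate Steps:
$b = 31680$
$- b = \left(-1\right) 31680 = -31680$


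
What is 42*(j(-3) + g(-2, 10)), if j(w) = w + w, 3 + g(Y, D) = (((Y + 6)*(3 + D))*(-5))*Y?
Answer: 21462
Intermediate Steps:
g(Y, D) = -3 - 5*Y*(3 + D)*(6 + Y) (g(Y, D) = -3 + (((Y + 6)*(3 + D))*(-5))*Y = -3 + (((6 + Y)*(3 + D))*(-5))*Y = -3 + (((3 + D)*(6 + Y))*(-5))*Y = -3 + (-5*(3 + D)*(6 + Y))*Y = -3 - 5*Y*(3 + D)*(6 + Y))
j(w) = 2*w
42*(j(-3) + g(-2, 10)) = 42*(2*(-3) + (-3 - 90*(-2) - 15*(-2)² - 30*10*(-2) - 5*10*(-2)²)) = 42*(-6 + (-3 + 180 - 15*4 + 600 - 5*10*4)) = 42*(-6 + (-3 + 180 - 60 + 600 - 200)) = 42*(-6 + 517) = 42*511 = 21462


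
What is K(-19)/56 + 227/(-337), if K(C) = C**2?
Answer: 108945/18872 ≈ 5.7728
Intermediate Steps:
K(-19)/56 + 227/(-337) = (-19)**2/56 + 227/(-337) = 361*(1/56) + 227*(-1/337) = 361/56 - 227/337 = 108945/18872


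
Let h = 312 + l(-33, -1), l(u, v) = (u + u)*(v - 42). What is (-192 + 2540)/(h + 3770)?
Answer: 587/1730 ≈ 0.33931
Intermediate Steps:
l(u, v) = 2*u*(-42 + v) (l(u, v) = (2*u)*(-42 + v) = 2*u*(-42 + v))
h = 3150 (h = 312 + 2*(-33)*(-42 - 1) = 312 + 2*(-33)*(-43) = 312 + 2838 = 3150)
(-192 + 2540)/(h + 3770) = (-192 + 2540)/(3150 + 3770) = 2348/6920 = 2348*(1/6920) = 587/1730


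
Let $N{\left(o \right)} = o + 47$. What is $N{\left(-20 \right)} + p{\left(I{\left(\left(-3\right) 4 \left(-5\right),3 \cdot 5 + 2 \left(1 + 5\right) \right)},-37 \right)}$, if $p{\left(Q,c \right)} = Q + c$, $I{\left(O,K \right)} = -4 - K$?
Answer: $-41$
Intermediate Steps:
$N{\left(o \right)} = 47 + o$
$N{\left(-20 \right)} + p{\left(I{\left(\left(-3\right) 4 \left(-5\right),3 \cdot 5 + 2 \left(1 + 5\right) \right)},-37 \right)} = \left(47 - 20\right) - \left(56 + 2 \left(1 + 5\right)\right) = 27 - 68 = -41$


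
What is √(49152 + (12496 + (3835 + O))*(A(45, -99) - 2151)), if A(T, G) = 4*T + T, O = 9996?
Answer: 55*I*√16746 ≈ 7117.4*I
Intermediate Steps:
A(T, G) = 5*T
√(49152 + (12496 + (3835 + O))*(A(45, -99) - 2151)) = √(49152 + (12496 + (3835 + 9996))*(5*45 - 2151)) = √(49152 + (12496 + 13831)*(225 - 2151)) = √(49152 + 26327*(-1926)) = √(49152 - 50705802) = √(-50656650) = 55*I*√16746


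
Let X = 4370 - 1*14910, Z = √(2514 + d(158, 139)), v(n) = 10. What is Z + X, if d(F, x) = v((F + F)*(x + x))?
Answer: -10540 + 2*√631 ≈ -10490.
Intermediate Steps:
d(F, x) = 10
Z = 2*√631 (Z = √(2514 + 10) = √2524 = 2*√631 ≈ 50.239)
X = -10540 (X = 4370 - 14910 = -10540)
Z + X = 2*√631 - 10540 = -10540 + 2*√631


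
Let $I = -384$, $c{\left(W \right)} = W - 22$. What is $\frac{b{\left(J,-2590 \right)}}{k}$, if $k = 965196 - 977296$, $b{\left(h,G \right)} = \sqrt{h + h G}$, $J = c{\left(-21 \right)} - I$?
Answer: $- \frac{i \sqrt{882849}}{12100} \approx - 0.077653 i$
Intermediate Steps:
$c{\left(W \right)} = -22 + W$
$J = 341$ ($J = \left(-22 - 21\right) - -384 = -43 + 384 = 341$)
$b{\left(h,G \right)} = \sqrt{h + G h}$
$k = -12100$ ($k = 965196 - 977296 = -12100$)
$\frac{b{\left(J,-2590 \right)}}{k} = \frac{\sqrt{341 \left(1 - 2590\right)}}{-12100} = \sqrt{341 \left(-2589\right)} \left(- \frac{1}{12100}\right) = \sqrt{-882849} \left(- \frac{1}{12100}\right) = i \sqrt{882849} \left(- \frac{1}{12100}\right) = - \frac{i \sqrt{882849}}{12100}$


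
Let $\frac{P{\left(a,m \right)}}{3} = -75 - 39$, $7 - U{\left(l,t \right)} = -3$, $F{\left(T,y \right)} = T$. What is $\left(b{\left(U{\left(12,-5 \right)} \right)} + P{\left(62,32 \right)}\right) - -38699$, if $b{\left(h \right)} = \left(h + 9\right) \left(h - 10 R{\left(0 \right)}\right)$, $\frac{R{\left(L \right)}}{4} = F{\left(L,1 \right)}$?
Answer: $38547$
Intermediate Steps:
$U{\left(l,t \right)} = 10$ ($U{\left(l,t \right)} = 7 - -3 = 7 + 3 = 10$)
$R{\left(L \right)} = 4 L$
$P{\left(a,m \right)} = -342$ ($P{\left(a,m \right)} = 3 \left(-75 - 39\right) = 3 \left(-114\right) = -342$)
$b{\left(h \right)} = h \left(9 + h\right)$ ($b{\left(h \right)} = \left(h + 9\right) \left(h - 10 \cdot 4 \cdot 0\right) = \left(9 + h\right) \left(h - 0\right) = \left(9 + h\right) \left(h + 0\right) = \left(9 + h\right) h = h \left(9 + h\right)$)
$\left(b{\left(U{\left(12,-5 \right)} \right)} + P{\left(62,32 \right)}\right) - -38699 = \left(10 \left(9 + 10\right) - 342\right) - -38699 = \left(10 \cdot 19 - 342\right) + 38699 = \left(190 - 342\right) + 38699 = -152 + 38699 = 38547$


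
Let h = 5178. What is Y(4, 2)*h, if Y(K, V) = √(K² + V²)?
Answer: 10356*√5 ≈ 23157.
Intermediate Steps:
Y(4, 2)*h = √(4² + 2²)*5178 = √(16 + 4)*5178 = √20*5178 = (2*√5)*5178 = 10356*√5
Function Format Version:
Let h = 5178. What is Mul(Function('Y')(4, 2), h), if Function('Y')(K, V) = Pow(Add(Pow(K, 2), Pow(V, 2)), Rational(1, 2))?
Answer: Mul(10356, Pow(5, Rational(1, 2))) ≈ 23157.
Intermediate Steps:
Mul(Function('Y')(4, 2), h) = Mul(Pow(Add(Pow(4, 2), Pow(2, 2)), Rational(1, 2)), 5178) = Mul(Pow(Add(16, 4), Rational(1, 2)), 5178) = Mul(Pow(20, Rational(1, 2)), 5178) = Mul(Mul(2, Pow(5, Rational(1, 2))), 5178) = Mul(10356, Pow(5, Rational(1, 2)))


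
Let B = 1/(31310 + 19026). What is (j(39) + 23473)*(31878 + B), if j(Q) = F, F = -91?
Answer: 18759507306219/25168 ≈ 7.4537e+8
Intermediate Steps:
j(Q) = -91
B = 1/50336 ≈ 1.9867e-5
(j(39) + 23473)*(31878 + B) = (-91 + 23473)*(31878 + 1/50336) = 23382*(1604611009/50336) = 18759507306219/25168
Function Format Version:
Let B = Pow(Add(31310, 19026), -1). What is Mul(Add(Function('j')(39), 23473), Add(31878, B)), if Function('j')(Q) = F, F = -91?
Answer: Rational(18759507306219, 25168) ≈ 7.4537e+8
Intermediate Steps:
Function('j')(Q) = -91
B = Rational(1, 50336) (B = Pow(50336, -1) = Rational(1, 50336) ≈ 1.9867e-5)
Mul(Add(Function('j')(39), 23473), Add(31878, B)) = Mul(Add(-91, 23473), Add(31878, Rational(1, 50336))) = Mul(23382, Rational(1604611009, 50336)) = Rational(18759507306219, 25168)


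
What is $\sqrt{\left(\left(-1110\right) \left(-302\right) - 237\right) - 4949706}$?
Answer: $3 i \sqrt{512747} \approx 2148.2 i$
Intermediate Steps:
$\sqrt{\left(\left(-1110\right) \left(-302\right) - 237\right) - 4949706} = \sqrt{\left(335220 - 237\right) - 4949706} = \sqrt{334983 - 4949706} = \sqrt{-4614723} = 3 i \sqrt{512747}$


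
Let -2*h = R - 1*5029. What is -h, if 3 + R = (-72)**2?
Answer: 76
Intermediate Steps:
R = 5181 (R = -3 + (-72)**2 = -3 + 5184 = 5181)
h = -76 (h = -(5181 - 1*5029)/2 = -(5181 - 5029)/2 = -1/2*152 = -76)
-h = -1*(-76) = 76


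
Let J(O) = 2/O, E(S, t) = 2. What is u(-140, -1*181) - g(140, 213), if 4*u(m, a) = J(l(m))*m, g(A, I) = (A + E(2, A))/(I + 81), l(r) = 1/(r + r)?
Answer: 2881129/147 ≈ 19600.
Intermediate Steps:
l(r) = 1/(2*r)
g(A, I) = (2 + A)/(81 + I) (g(A, I) = (A + 2)/(I + 81) = (2 + A)/(81 + I))
u(m, a) = m**2 (u(m, a) = ((2/((1/(2*m))))*m)/4 = ((2*(2*m))*m)/4 = ((4*m)*m)/4 = (4*m**2)/4 = m**2)
u(-140, -1*181) - g(140, 213) = (-140)**2 - (2 + 140)/(81 + 213) = 19600 - 142/294 = 19600 - 1*71/147 = 19600 - 71/147 = 2881129/147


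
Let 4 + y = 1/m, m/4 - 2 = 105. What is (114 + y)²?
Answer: 2216620561/183184 ≈ 12101.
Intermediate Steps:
m = 428 (m = 8 + 4*105 = 8 + 420 = 428)
y = -1711/428 (y = -4 + 1/428 = -1711/428 ≈ -3.9977)
(114 + y)² = (114 - 1711/428)² = (47081/428)² = 2216620561/183184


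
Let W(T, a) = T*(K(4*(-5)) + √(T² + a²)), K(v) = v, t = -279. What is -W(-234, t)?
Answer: -4680 + 2106*√1637 ≈ 80529.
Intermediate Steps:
W(T, a) = T*(-20 + √(T² + a²)) (W(T, a) = T*(4*(-5) + √(T² + a²)) = T*(-20 + √(T² + a²)))
-W(-234, t) = -(-234)*(-20 + √((-234)² + (-279)²)) = -(-234)*(-20 + √(54756 + 77841)) = -(-234)*(-20 + √132597) = -(-234)*(-20 + 9*√1637) = -(4680 - 2106*√1637) = -4680 + 2106*√1637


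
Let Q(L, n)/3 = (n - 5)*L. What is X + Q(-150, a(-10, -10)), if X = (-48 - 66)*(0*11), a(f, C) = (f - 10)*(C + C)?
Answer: -177750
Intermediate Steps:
a(f, C) = 2*C*(-10 + f) (a(f, C) = (-10 + f)*(2*C) = 2*C*(-10 + f))
Q(L, n) = 3*L*(-5 + n) (Q(L, n) = 3*((n - 5)*L) = 3*((-5 + n)*L) = 3*(L*(-5 + n)) = 3*L*(-5 + n))
X = 0 (X = -114*0 = 0)
X + Q(-150, a(-10, -10)) = 0 + 3*(-150)*(-5 + 2*(-10)*(-10 - 10)) = 0 + 3*(-150)*(-5 + 2*(-10)*(-20)) = 0 + 3*(-150)*(-5 + 400) = 0 + 3*(-150)*395 = 0 - 177750 = -177750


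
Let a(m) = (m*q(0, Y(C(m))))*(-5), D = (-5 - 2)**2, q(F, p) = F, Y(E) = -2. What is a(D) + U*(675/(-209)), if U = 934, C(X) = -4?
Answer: -630450/209 ≈ -3016.5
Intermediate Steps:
D = 49 (D = (-7)**2 = 49)
a(m) = 0 (a(m) = (m*0)*(-5) = 0*(-5) = 0)
a(D) + U*(675/(-209)) = 0 + 934*(675/(-209)) = 0 + 934*(675*(-1/209)) = 0 + 934*(-675/209) = 0 - 630450/209 = -630450/209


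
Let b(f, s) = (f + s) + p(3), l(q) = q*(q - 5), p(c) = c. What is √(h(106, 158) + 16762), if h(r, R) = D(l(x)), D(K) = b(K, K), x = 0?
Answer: √16765 ≈ 129.48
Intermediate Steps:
l(q) = q*(-5 + q)
b(f, s) = 3 + f + s (b(f, s) = (f + s) + 3 = 3 + f + s)
D(K) = 3 + 2*K (D(K) = 3 + K + K = 3 + 2*K)
h(r, R) = 3 (h(r, R) = 3 + 2*(0*(-5 + 0)) = 3 + 2*(0*(-5)) = 3 + 2*0 = 3 + 0 = 3)
√(h(106, 158) + 16762) = √(3 + 16762) = √16765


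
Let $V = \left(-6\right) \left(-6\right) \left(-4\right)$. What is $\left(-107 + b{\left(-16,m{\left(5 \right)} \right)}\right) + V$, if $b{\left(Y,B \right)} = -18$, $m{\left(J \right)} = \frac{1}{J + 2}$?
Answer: $-269$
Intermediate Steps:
$m{\left(J \right)} = \frac{1}{2 + J}$
$V = -144$ ($V = 36 \left(-4\right) = -144$)
$\left(-107 + b{\left(-16,m{\left(5 \right)} \right)}\right) + V = \left(-107 - 18\right) - 144 = -125 - 144 = -269$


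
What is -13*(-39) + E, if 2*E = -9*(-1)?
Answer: 1023/2 ≈ 511.50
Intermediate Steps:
E = 9/2 (E = (-9*(-1))/2 = (½)*9 = 9/2 ≈ 4.5000)
-13*(-39) + E = -13*(-39) + 9/2 = 507 + 9/2 = 1023/2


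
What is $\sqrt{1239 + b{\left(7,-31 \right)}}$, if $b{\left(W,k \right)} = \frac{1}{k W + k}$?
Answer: $\frac{\sqrt{19050802}}{124} \approx 35.199$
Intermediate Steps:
$b{\left(W,k \right)} = \frac{1}{k + W k}$ ($b{\left(W,k \right)} = \frac{1}{W k + k} = \frac{1}{k + W k}$)
$\sqrt{1239 + b{\left(7,-31 \right)}} = \sqrt{1239 + \frac{1}{\left(-31\right) \left(1 + 7\right)}} = \sqrt{1239 - \frac{1}{31 \cdot 8}} = \sqrt{1239 - \frac{1}{248}} = \sqrt{\frac{307271}{248}} = \frac{\sqrt{19050802}}{124}$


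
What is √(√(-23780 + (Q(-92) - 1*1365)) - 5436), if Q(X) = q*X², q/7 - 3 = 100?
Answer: √(-5436 + √6077399) ≈ 54.505*I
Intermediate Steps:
q = 721 (q = 21 + 7*100 = 21 + 700 = 721)
Q(X) = 721*X²
√(√(-23780 + (Q(-92) - 1*1365)) - 5436) = √(√(-23780 + (721*(-92)² - 1*1365)) - 5436) = √(√(-23780 + (721*8464 - 1365)) - 5436) = √(√(-23780 + (6102544 - 1365)) - 5436) = √(√(-23780 + 6101179) - 5436) = √(√6077399 - 5436) = √(-5436 + √6077399)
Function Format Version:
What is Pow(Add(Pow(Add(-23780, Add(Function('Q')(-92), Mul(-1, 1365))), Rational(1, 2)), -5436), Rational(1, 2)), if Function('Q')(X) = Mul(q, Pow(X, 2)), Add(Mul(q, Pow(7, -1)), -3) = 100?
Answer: Pow(Add(-5436, Pow(6077399, Rational(1, 2))), Rational(1, 2)) ≈ Mul(54.505, I)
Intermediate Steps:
q = 721 (q = Add(21, Mul(7, 100)) = Add(21, 700) = 721)
Function('Q')(X) = Mul(721, Pow(X, 2))
Pow(Add(Pow(Add(-23780, Add(Function('Q')(-92), Mul(-1, 1365))), Rational(1, 2)), -5436), Rational(1, 2)) = Pow(Add(Pow(Add(-23780, Add(Mul(721, Pow(-92, 2)), Mul(-1, 1365))), Rational(1, 2)), -5436), Rational(1, 2)) = Pow(Add(Pow(Add(-23780, Add(Mul(721, 8464), -1365)), Rational(1, 2)), -5436), Rational(1, 2)) = Pow(Add(Pow(Add(-23780, Add(6102544, -1365)), Rational(1, 2)), -5436), Rational(1, 2)) = Pow(Add(Pow(Add(-23780, 6101179), Rational(1, 2)), -5436), Rational(1, 2)) = Pow(Add(Pow(6077399, Rational(1, 2)), -5436), Rational(1, 2)) = Pow(Add(-5436, Pow(6077399, Rational(1, 2))), Rational(1, 2))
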